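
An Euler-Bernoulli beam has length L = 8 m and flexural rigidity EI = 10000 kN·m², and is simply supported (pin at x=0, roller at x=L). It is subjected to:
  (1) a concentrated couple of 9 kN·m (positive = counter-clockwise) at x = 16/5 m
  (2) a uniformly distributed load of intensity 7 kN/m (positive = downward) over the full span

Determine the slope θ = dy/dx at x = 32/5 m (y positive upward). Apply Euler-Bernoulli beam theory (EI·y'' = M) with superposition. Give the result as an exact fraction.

Load 1 — applied couple M₀=9 kN·m at a=16/5 m (b=L-a=24/5):
  θ_1 = (M₀x²/(2L)-M₀(x-a)+C₁)/EI  [x>a] with C₁=M₀(3b²-L²)/(6L)=24/25 = (9·(32/5)²/(2·8)-9·((32/5)-(16/5))+(24/25))/10000 = -3/6250 rad
Load 2 — uniform load w=7 kN/m over full span:
  θ_2 = -w(L³-6Lx²+4x³)/(24EI) = -7·(8³-6·8·(32/5)²+4·(32/5)³)/(24·10000) = 924/78125 rad
Superposition: θ = Σ θ_i = 1773/156250 rad ≈ 0.011347 rad

θ(32/5) = 1773/156250 rad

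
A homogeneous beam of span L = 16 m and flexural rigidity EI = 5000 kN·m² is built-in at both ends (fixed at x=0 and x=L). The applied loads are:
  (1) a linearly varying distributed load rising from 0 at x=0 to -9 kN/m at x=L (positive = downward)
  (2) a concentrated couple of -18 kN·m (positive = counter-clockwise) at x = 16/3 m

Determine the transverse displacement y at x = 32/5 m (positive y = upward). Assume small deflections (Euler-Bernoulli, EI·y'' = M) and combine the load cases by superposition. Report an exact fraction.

y(32/5) = 1219104/9765625 m

Load 1 — triangular load w₀=-9 kN/m (0→w₀ over full span):
  y_1 = -w₀x²(L-x)²(x+2L)/(120LEI) = -(-9)·(32/5)²·(16-(32/5))²·((32/5)+2·16)/(120·16·5000) = 1327104/9765625 m
Load 2 — applied couple M₀=-18 kN·m at a=16/3 m (b=L-a=32/3):
  y_2 = (R_Ax³/6 - M_Ax²/2 - M₀(x-a)²/2)/EI  [x>a] with R_A=-3/2, M_A=0 = ((-3/2)·(32/5)³/6 - 0·(32/5)²/2 - (-18)·((32/5)-(16/3))²/2)/5000 = -864/78125 m
Superposition: y = Σ y_i = 1219104/9765625 m ≈ 0.124836 m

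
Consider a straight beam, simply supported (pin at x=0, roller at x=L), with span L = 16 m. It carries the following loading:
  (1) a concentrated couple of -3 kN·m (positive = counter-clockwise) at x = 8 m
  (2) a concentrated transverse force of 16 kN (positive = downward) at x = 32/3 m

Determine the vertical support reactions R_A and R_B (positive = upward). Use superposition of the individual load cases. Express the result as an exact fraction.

Load 1 — applied couple M₀=-3 kN·m at a=8 m (b=L-a=8):
  R_A = M₀/L = (-3)/16 = -3/16 kN
  R_B = -M₀/L = -(-3)/16 = 3/16 kN
Load 2 — point force P=16 kN at a=32/3 m (b=L-a=16/3):
  R_A = Pb/L = 16·(16/3)/16 = 16/3 kN
  R_B = Pa/L = 16·(32/3)/16 = 32/3 kN
Superposition: R_A = 247/48 kN, R_B = 521/48 kN

R_A = 247/48 kN, R_B = 521/48 kN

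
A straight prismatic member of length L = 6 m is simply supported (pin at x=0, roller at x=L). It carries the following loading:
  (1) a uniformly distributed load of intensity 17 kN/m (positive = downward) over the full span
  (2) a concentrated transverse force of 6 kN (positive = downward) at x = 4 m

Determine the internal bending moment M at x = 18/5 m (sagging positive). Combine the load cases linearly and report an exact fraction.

Load 1 — uniform load w=17 kN/m over full span:
  M_1 = wx(L-x)/2 = 17·(18/5)·(6-(18/5))/2 = 1836/25 kN·m
Load 2 — point force P=6 kN at a=4 m (b=L-a=2):
  M_2 = Pbx/L  [x≤a] = 6·2·(18/5)/6 = 36/5 kN·m
Superposition: M = Σ M_i = 2016/25 kN·m ≈ 80.640000 kN·m

M(18/5) = 2016/25 kN·m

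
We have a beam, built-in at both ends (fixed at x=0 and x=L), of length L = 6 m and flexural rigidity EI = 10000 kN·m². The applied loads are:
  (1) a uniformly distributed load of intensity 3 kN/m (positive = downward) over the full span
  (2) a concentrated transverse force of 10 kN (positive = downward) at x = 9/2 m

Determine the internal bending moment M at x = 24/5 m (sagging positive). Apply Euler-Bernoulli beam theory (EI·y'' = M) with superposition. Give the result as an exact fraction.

M(24/5) = 531/400 kN·m

Load 1 — uniform load w=3 kN/m over full span:
  M_1 = wLx/2 - wL²/12 - wx²/2 = 3·6·(24/5)/2 - 3·6²/12 - 3·(24/5)²/2 = -9/25 kN·m
Load 2 — point force P=10 kN at a=9/2 m (b=L-a=3/2):
  M_2 = Pa²(a+3b)(L-x)/L³ - Pa²b/L²  [x>a] = 10·(9/2)²·((9/2)+3·(3/2))·(6-(24/5))/6³ - 10·(9/2)²·(3/2)/6² = 27/16 kN·m
Superposition: M = Σ M_i = 531/400 kN·m ≈ 1.327500 kN·m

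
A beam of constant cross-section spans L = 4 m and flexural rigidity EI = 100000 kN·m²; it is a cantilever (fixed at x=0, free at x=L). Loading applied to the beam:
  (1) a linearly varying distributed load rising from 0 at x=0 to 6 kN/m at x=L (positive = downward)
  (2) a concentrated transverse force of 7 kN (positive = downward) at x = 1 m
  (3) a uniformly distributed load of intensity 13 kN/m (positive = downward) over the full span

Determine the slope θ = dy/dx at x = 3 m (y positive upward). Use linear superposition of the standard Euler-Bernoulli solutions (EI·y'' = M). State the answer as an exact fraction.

Load 1 — triangular load w₀=6 kN/m (0→w₀ over full span):
  θ_1 = (w₀Lx²/4-w₀L²x/3-w₀x⁴/(24L))/EI = (6·4·3²/4-6·4²·3/3-6·3⁴/(24·4))/100000 = -753/1600000 rad
Load 2 — point force P=7 kN at a=1 m (b=L-a=3):
  θ_2 = -Pa²/(2EI)  [x>a] = -7·1²/(2·100000) = -7/200000 rad
Load 3 — uniform load w=13 kN/m over full span:
  θ_3 = -wx(x²-3Lx+3L²)/(6EI) = -13·3·(3²-3·4·3+3·4²)/(6·100000) = -273/200000 rad
Superposition: θ = Σ θ_i = -2993/1600000 rad ≈ -0.001871 rad

θ(3) = -2993/1600000 rad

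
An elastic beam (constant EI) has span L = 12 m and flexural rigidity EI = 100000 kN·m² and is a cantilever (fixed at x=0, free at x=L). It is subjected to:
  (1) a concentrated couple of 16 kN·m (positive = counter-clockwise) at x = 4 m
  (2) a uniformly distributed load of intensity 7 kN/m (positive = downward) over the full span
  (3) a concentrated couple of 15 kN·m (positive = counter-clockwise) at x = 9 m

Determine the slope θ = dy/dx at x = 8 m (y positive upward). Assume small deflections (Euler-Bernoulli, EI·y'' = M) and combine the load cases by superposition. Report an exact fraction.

θ(8) = -659/37500 rad

Load 1 — applied couple M₀=16 kN·m at a=4 m (b=L-a=8):
  θ_1 = M₀a/EI  [x>a] = 16·4/100000 = 2/3125 rad
Load 2 — uniform load w=7 kN/m over full span:
  θ_2 = -wx(x²-3Lx+3L²)/(6EI) = -7·8·(8²-3·12·8+3·12²)/(6·100000) = -182/9375 rad
Load 3 — applied couple M₀=15 kN·m at a=9 m (b=L-a=3):
  θ_3 = M₀x/EI  [x≤a] = 15·8/100000 = 3/2500 rad
Superposition: θ = Σ θ_i = -659/37500 rad ≈ -0.017573 rad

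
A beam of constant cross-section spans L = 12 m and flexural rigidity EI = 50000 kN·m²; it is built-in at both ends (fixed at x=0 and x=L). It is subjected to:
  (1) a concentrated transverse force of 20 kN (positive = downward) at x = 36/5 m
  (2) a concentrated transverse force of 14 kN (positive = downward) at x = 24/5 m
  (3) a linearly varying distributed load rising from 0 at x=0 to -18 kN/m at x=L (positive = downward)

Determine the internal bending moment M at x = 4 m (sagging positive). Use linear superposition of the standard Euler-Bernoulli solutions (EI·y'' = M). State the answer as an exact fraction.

Load 1 — point force P=20 kN at a=36/5 m (b=L-a=24/5):
  M_1 = Pb²(3a+b)x/L³ - Pab²/L²  [x≤a] = 20·(24/5)²·(3·(36/5)+(24/5))·4/12³ - 20·(36/5)·(24/5)²/12² = 128/25 kN·m
Load 2 — point force P=14 kN at a=24/5 m (b=L-a=36/5):
  M_2 = Pb²(3a+b)x/L³ - Pab²/L²  [x≤a] = 14·(36/5)²·(3·(24/5)+(36/5))·4/12³ - 14·(24/5)·(36/5)²/12² = 1512/125 kN·m
Load 3 — triangular load w₀=-18 kN/m (0→w₀ over full span):
  M_3 = 3w₀Lx/20 - w₀L²/30 - w₀x³/(6L) = 3·(-18)·12·4/20 - (-18)·12²/30 - (-18)·4³/(6·12) = -136/5 kN·m
Superposition: M = Σ M_i = -1248/125 kN·m ≈ -9.984000 kN·m

M(4) = -1248/125 kN·m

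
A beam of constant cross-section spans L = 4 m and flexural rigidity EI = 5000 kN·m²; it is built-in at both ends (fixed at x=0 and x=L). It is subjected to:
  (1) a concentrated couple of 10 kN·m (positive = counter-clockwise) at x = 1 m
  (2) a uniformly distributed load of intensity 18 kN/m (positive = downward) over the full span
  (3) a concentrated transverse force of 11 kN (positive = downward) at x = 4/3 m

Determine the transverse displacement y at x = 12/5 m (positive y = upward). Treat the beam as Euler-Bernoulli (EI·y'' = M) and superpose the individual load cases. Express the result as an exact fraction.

y(12/5) = -141803/63281250 m

Load 1 — applied couple M₀=10 kN·m at a=1 m (b=L-a=3):
  y_1 = (R_Ax³/6 - M_Ax²/2 - M₀(x-a)²/2)/EI  [x>a] with R_A=45/16, M_A=-15/8 = ((45/16)·(12/5)³/6 - (-15/8)·(12/5)²/2 - 10·((12/5)-1)²/2)/5000 = 13/31250 m
Load 2 — uniform load w=18 kN/m over full span:
  y_2 = -wx²(L-x)²/(24EI) = -18·(12/5)²·(4-(12/5))²/(24·5000) = -864/390625 m
Load 3 — point force P=11 kN at a=4/3 m (b=L-a=8/3):
  y_3 = -Pa²(L-x)²(3bL-(3b+a)(L-x))/(6L³EI)  [x>a] = -11·(4/3)²·(4-(12/5))²·(3·(8/3)·4-(3·(8/3)+(4/3))·(4-(12/5)))/(6·4³·5000) = -2816/6328125 m
Superposition: y = Σ y_i = -141803/63281250 m ≈ -0.002241 m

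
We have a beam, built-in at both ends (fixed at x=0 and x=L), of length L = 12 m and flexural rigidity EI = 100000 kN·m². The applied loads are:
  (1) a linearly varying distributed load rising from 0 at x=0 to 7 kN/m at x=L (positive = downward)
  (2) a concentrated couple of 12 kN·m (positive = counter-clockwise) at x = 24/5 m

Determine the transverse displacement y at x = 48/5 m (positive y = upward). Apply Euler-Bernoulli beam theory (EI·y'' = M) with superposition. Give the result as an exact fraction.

Load 1 — triangular load w₀=7 kN/m (0→w₀ over full span):
  y_1 = -w₀x²(L-x)²(x+2L)/(120LEI) = -7·(48/5)²·(12-(48/5))²·((48/5)+2·12)/(120·12·100000) = -42336/48828125 m
Load 2 — applied couple M₀=12 kN·m at a=24/5 m (b=L-a=36/5):
  y_2 = (R_Ax³/6 - M_Ax²/2 - M₀(x-a)²/2)/EI  [x>a] with R_A=36/25, M_A=36/25 = ((36/25)·(48/5)³/6 - (36/25)·(48/5)²/2 - 12·((48/5)-(24/5))²/2)/100000 = 756/9765625 m
Superposition: y = Σ y_i = -38556/48828125 m ≈ -0.000790 m

y(48/5) = -38556/48828125 m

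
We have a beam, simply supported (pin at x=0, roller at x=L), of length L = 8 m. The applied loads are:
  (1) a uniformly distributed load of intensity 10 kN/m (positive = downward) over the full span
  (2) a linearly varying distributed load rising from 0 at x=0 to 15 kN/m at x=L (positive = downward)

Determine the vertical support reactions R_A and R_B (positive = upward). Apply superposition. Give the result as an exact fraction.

Load 1 — uniform load w=10 kN/m over full span:
  R_A = wL/2 = 10·8/2 = 40 kN
  R_B = wL/2 = 10·8/2 = 40 kN
Load 2 — triangular load w₀=15 kN/m (0→w₀ over full span):
  R_A = w₀L/6 = 15·8/6 = 20 kN
  R_B = w₀L/3 = 15·8/3 = 40 kN
Superposition: R_A = 60 kN, R_B = 80 kN

R_A = 60 kN, R_B = 80 kN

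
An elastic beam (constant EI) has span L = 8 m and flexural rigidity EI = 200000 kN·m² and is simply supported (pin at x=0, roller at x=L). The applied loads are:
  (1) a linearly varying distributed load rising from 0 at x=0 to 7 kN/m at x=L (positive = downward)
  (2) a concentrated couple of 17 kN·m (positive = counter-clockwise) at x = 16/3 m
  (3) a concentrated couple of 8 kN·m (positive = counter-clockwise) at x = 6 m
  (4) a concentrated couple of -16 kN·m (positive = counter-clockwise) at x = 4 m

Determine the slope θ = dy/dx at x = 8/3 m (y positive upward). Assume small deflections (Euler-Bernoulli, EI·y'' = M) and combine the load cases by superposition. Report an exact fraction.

θ(8/3) = -32071/121500000 rad

Load 1 — triangular load w₀=7 kN/m (0→w₀ over full span):
  θ_1 = -w₀(7L⁴-30L²x²+15x⁴)/(360LEI) = -7·(7·8⁴-30·8²·(8/3)²+15·(8/3)⁴)/(360·8·200000) = -728/3796875 rad
Load 2 — applied couple M₀=17 kN·m at a=16/3 m (b=L-a=8/3):
  θ_2 = (M₀x²/(2L)+C₁)/EI  [x≤a] with C₁=M₀(3b²-L²)/(6L)=-136/9 = (17·(8/3)²/(2·8)+(-136/9))/200000 = -17/450000 rad
Load 3 — applied couple M₀=8 kN·m at a=6 m (b=L-a=2):
  θ_3 = (M₀x²/(2L)+C₁)/EI  [x≤a] with C₁=M₀(3b²-L²)/(6L)=-26/3 = (8·(8/3)²/(2·8)+(-26/3))/200000 = -23/900000 rad
Load 4 — applied couple M₀=-16 kN·m at a=4 m (b=L-a=4):
  θ_4 = (M₀x²/(2L)+C₁)/EI  [x≤a] with C₁=M₀(3b²-L²)/(6L)=16/3 = ((-16)·(8/3)²/(2·8)+(16/3))/200000 = -1/112500 rad
Superposition: θ = Σ θ_i = -32071/121500000 rad ≈ -0.000264 rad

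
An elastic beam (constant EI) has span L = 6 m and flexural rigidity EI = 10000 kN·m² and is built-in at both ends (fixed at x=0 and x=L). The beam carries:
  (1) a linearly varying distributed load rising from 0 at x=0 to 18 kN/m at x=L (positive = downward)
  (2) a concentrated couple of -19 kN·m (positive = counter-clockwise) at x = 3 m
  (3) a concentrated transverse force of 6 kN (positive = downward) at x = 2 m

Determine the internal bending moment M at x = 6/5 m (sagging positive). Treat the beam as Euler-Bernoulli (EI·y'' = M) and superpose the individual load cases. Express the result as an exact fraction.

Load 1 — triangular load w₀=18 kN/m (0→w₀ over full span):
  M_1 = 3w₀Lx/20 - w₀L²/30 - w₀x³/(6L) = 3·18·6·(6/5)/20 - 18·6²/30 - 18·(6/5)³/(6·6) = -378/125 kN·m
Load 2 — applied couple M₀=-19 kN·m at a=3 m (b=L-a=3):
  M_2 = R_Ax - M_A  [x≤a] with R_A=-19/4, M_A=-19/4 = (-19/4)·(6/5) - (-19/4) = -19/20 kN·m
Load 3 — point force P=6 kN at a=2 m (b=L-a=4):
  M_3 = Pb²(3a+b)x/L³ - Pab²/L²  [x≤a] = 6·4²·(3·2+4)·(6/5)/6³ - 6·2·4²/6² = 0 kN·m
Superposition: M = Σ M_i = -1987/500 kN·m ≈ -3.974000 kN·m

M(6/5) = -1987/500 kN·m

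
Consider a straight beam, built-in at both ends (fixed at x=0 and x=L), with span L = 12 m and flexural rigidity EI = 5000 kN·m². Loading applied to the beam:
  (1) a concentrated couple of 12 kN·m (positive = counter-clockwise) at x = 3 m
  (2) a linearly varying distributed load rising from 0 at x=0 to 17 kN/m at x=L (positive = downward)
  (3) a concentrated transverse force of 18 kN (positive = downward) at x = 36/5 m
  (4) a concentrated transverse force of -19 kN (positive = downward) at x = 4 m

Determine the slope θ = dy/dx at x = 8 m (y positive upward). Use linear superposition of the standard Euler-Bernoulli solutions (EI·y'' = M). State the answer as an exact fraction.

Load 1 — applied couple M₀=12 kN·m at a=3 m (b=L-a=9):
  θ_1 = (R_Ax²/2 - M_Ax - M₀(x-a))/EI  [x>a] with R_A=9/8, M_A=-9/4 = ((9/8)·8²/2 - (-9/4)·8 - 12·(8-3))/5000 = -3/2500 rad
Load 2 — triangular load w₀=17 kN/m (0→w₀ over full span):
  θ_2 = -w₀(2x(L-x)(L-2x)(x+2L)+x²(L-x)²)/(120LEI) = -17·(2·8·(12-8)·(12-2·8)·(8+2·12)+8²·(12-8)²)/(120·12·5000) = 476/28125 rad
Load 3 — point force P=18 kN at a=36/5 m (b=L-a=24/5):
  θ_3 = Pa²(L-x)(2bL-(3b+a)(L-x))/(2L³EI)  [x>a] = 18·(36/5)²·(12-8)·(2·(24/5)·12-(3·(24/5)+(36/5))·(12-8))/(2·12³·5000) = 486/78125 rad
Load 4 — point force P=-19 kN at a=4 m (b=L-a=8):
  θ_4 = Pa²(L-x)(2bL-(3b+a)(L-x))/(2L³EI)  [x>a] = (-19)·4²·(12-8)·(2·8·12-(3·8+4)·(12-8))/(2·12³·5000) = -19/3375 rad
Superposition: θ = Σ θ_i = 137663/8437500 rad ≈ 0.016316 rad

θ(8) = 137663/8437500 rad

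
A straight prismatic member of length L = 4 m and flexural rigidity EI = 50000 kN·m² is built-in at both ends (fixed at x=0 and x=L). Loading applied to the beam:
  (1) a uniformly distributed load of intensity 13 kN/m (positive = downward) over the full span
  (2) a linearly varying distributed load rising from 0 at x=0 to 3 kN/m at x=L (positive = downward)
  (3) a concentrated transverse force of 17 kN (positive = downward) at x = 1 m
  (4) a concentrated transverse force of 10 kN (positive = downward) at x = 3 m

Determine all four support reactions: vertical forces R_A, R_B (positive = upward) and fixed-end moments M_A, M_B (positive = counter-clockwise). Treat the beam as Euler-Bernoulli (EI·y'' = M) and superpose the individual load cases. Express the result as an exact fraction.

R_A = 6993/160 kN, M_A = 7289/240 kN·m, R_B = 6607/160 kN, M_B = -6851/240 kN·m

Load 1 — uniform load w=13 kN/m over full span:
  R_A = wL/2 = 13·4/2 = 26 kN
  M_A = wL²/12 = 13·4²/12 = 52/3 kN·m
  R_B = wL/2 = 13·4/2 = 26 kN
  M_B = -wL²/12 = -13·4²/12 = -52/3 kN·m
Load 2 — triangular load w₀=3 kN/m (0→w₀ over full span):
  R_A = 3w₀L/20 = 3·3·4/20 = 9/5 kN
  M_A = w₀L²/30 = 3·4²/30 = 8/5 kN·m
  R_B = 7w₀L/20 = 7·3·4/20 = 21/5 kN
  M_B = -w₀L²/20 = -3·4²/20 = -12/5 kN·m
Load 3 — point force P=17 kN at a=1 m (b=L-a=3):
  R_A = Pb²(3a+b)/L³ = 17·3²·(3·1+3)/4³ = 459/32 kN
  M_A = Pab²/L² = 17·1·3²/4² = 153/16 kN·m
  R_B = Pa²(a+3b)/L³ = 17·1²·(1+3·3)/4³ = 85/32 kN
  M_B = -Pa²b/L² = -17·1²·3/4² = -51/16 kN·m
Load 4 — point force P=10 kN at a=3 m (b=L-a=1):
  R_A = Pb²(3a+b)/L³ = 10·1²·(3·3+1)/4³ = 25/16 kN
  M_A = Pab²/L² = 10·3·1²/4² = 15/8 kN·m
  R_B = Pa²(a+3b)/L³ = 10·3²·(3+3·1)/4³ = 135/16 kN
  M_B = -Pa²b/L² = -10·3²·1/4² = -45/8 kN·m
Superposition: R_A = 6993/160 kN, M_A = 7289/240 kN·m, R_B = 6607/160 kN, M_B = -6851/240 kN·m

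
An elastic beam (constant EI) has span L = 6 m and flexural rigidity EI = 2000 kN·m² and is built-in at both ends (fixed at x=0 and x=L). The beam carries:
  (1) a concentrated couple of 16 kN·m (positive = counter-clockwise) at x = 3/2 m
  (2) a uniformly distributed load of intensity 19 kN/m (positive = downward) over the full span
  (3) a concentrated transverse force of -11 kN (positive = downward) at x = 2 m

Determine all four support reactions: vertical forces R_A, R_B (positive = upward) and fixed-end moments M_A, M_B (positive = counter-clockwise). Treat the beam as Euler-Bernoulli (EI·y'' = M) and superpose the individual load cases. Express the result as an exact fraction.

Load 1 — applied couple M₀=16 kN·m at a=3/2 m (b=L-a=9/2):
  R_A = 6M₀ab/L³ = 6·16·(3/2)·(9/2)/6³ = 3 kN
  M_A = M₀b(2a-b)/L² = 16·(9/2)·(2·(3/2)-(9/2))/6² = -3 kN·m
  R_B = -6M₀ab/L³ = -6·16·(3/2)·(9/2)/6³ = -3 kN
  M_B = M₀a(2b-a)/L² = 16·(3/2)·(2·(9/2)-(3/2))/6² = 5 kN·m
Load 2 — uniform load w=19 kN/m over full span:
  R_A = wL/2 = 19·6/2 = 57 kN
  M_A = wL²/12 = 19·6²/12 = 57 kN·m
  R_B = wL/2 = 19·6/2 = 57 kN
  M_B = -wL²/12 = -19·6²/12 = -57 kN·m
Load 3 — point force P=-11 kN at a=2 m (b=L-a=4):
  R_A = Pb²(3a+b)/L³ = (-11)·4²·(3·2+4)/6³ = -220/27 kN
  M_A = Pab²/L² = (-11)·2·4²/6² = -88/9 kN·m
  R_B = Pa²(a+3b)/L³ = (-11)·2²·(2+3·4)/6³ = -77/27 kN
  M_B = -Pa²b/L² = -(-11)·2²·4/6² = 44/9 kN·m
Superposition: R_A = 1400/27 kN, M_A = 398/9 kN·m, R_B = 1381/27 kN, M_B = -424/9 kN·m

R_A = 1400/27 kN, M_A = 398/9 kN·m, R_B = 1381/27 kN, M_B = -424/9 kN·m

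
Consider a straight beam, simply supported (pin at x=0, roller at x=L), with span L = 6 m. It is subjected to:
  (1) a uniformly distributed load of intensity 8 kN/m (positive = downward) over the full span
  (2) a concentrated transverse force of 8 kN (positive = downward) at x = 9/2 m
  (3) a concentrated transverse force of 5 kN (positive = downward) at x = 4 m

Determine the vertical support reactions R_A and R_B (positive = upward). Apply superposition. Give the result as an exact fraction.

R_A = 83/3 kN, R_B = 100/3 kN

Load 1 — uniform load w=8 kN/m over full span:
  R_A = wL/2 = 8·6/2 = 24 kN
  R_B = wL/2 = 8·6/2 = 24 kN
Load 2 — point force P=8 kN at a=9/2 m (b=L-a=3/2):
  R_A = Pb/L = 8·(3/2)/6 = 2 kN
  R_B = Pa/L = 8·(9/2)/6 = 6 kN
Load 3 — point force P=5 kN at a=4 m (b=L-a=2):
  R_A = Pb/L = 5·2/6 = 5/3 kN
  R_B = Pa/L = 5·4/6 = 10/3 kN
Superposition: R_A = 83/3 kN, R_B = 100/3 kN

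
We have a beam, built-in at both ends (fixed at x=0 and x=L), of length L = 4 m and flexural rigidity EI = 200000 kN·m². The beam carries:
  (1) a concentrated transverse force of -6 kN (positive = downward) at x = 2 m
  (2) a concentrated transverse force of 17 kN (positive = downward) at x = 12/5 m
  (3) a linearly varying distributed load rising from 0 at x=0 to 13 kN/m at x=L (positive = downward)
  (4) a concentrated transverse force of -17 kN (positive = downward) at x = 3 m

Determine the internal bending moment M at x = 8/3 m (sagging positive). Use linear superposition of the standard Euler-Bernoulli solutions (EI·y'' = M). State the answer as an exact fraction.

M(8/3) = 582427/162000 kN·m

Load 1 — point force P=-6 kN at a=2 m (b=L-a=2):
  M_1 = Pa²(a+3b)(L-x)/L³ - Pa²b/L²  [x>a] = (-6)·2²·(2+3·2)·(4-(8/3))/4³ - (-6)·2²·2/4² = -1 kN·m
Load 2 — point force P=17 kN at a=12/5 m (b=L-a=8/5):
  M_2 = Pa²(a+3b)(L-x)/L³ - Pa²b/L²  [x>a] = 17·(12/5)²·((12/5)+3·(8/5))·(4-(8/3))/4³ - 17·(12/5)²·(8/5)/4² = 612/125 kN·m
Load 3 — triangular load w₀=13 kN/m (0→w₀ over full span):
  M_3 = 3w₀Lx/20 - w₀L²/30 - w₀x³/(6L) = 3·13·4·(8/3)/20 - 13·4²/30 - 13·(8/3)³/(6·4) = 1456/405 kN·m
Load 4 — point force P=-17 kN at a=3 m (b=L-a=1):
  M_4 = Pb²(3a+b)x/L³ - Pab²/L²  [x≤a] = (-17)·1²·(3·3+1)·(8/3)/4³ - (-17)·3·1²/4² = -187/48 kN·m
Superposition: M = Σ M_i = 582427/162000 kN·m ≈ 3.595228 kN·m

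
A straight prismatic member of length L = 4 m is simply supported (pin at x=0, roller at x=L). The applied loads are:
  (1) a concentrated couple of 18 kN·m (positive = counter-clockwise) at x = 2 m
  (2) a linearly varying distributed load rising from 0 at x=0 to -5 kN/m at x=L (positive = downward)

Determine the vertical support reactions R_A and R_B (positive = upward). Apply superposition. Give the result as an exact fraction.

R_A = 7/6 kN, R_B = -67/6 kN

Load 1 — applied couple M₀=18 kN·m at a=2 m (b=L-a=2):
  R_A = M₀/L = 18/4 = 9/2 kN
  R_B = -M₀/L = -18/4 = -9/2 kN
Load 2 — triangular load w₀=-5 kN/m (0→w₀ over full span):
  R_A = w₀L/6 = (-5)·4/6 = -10/3 kN
  R_B = w₀L/3 = (-5)·4/3 = -20/3 kN
Superposition: R_A = 7/6 kN, R_B = -67/6 kN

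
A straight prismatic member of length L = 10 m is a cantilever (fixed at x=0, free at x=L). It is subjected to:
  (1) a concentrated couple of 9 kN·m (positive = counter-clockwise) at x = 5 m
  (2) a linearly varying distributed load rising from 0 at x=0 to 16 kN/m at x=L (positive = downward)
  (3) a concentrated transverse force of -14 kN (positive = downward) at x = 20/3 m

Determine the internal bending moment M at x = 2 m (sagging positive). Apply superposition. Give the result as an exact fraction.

Load 1 — applied couple M₀=9 kN·m at a=5 m (b=L-a=5):
  M_1 = M₀  [x≤a] = 9 = 9 kN·m
Load 2 — triangular load w₀=16 kN/m (0→w₀ over full span):
  M_2 = w₀Lx/2 - w₀L²/3 - w₀x³/(6L) = 16·10·2/2 - 16·10²/3 - 16·2³/(6·10) = -5632/15 kN·m
Load 3 — point force P=-14 kN at a=20/3 m (b=L-a=10/3):
  M_3 = -P(a-x)  [x≤a] = -(-14)·((20/3)-2) = 196/3 kN·m
Superposition: M = Σ M_i = -4517/15 kN·m ≈ -301.133333 kN·m

M(2) = -4517/15 kN·m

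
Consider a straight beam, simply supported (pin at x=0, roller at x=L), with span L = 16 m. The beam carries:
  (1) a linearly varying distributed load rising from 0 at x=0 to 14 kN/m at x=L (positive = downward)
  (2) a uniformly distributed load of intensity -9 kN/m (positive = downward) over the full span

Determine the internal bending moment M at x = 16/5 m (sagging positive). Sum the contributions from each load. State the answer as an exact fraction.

M(16/5) = -8704/125 kN·m

Load 1 — triangular load w₀=14 kN/m (0→w₀ over full span):
  M_1 = w₀Lx/6 - w₀x³/(6L) = 14·16·(16/5)/6 - 14·(16/5)³/(6·16) = 14336/125 kN·m
Load 2 — uniform load w=-9 kN/m over full span:
  M_2 = wx(L-x)/2 = (-9)·(16/5)·(16-(16/5))/2 = -4608/25 kN·m
Superposition: M = Σ M_i = -8704/125 kN·m ≈ -69.632000 kN·m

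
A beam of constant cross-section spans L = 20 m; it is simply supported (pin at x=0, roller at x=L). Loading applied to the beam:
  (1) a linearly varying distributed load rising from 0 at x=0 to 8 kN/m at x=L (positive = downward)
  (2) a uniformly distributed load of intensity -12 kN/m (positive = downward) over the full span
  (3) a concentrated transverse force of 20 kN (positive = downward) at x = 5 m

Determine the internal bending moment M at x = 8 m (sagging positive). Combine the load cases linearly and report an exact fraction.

M(8) = -1684/5 kN·m

Load 1 — triangular load w₀=8 kN/m (0→w₀ over full span):
  M_1 = w₀Lx/6 - w₀x³/(6L) = 8·20·8/6 - 8·8³/(6·20) = 896/5 kN·m
Load 2 — uniform load w=-12 kN/m over full span:
  M_2 = wx(L-x)/2 = (-12)·8·(20-8)/2 = -576 kN·m
Load 3 — point force P=20 kN at a=5 m (b=L-a=15):
  M_3 = Pa(L-x)/L  [x>a] = 20·5·(20-8)/20 = 60 kN·m
Superposition: M = Σ M_i = -1684/5 kN·m ≈ -336.800000 kN·m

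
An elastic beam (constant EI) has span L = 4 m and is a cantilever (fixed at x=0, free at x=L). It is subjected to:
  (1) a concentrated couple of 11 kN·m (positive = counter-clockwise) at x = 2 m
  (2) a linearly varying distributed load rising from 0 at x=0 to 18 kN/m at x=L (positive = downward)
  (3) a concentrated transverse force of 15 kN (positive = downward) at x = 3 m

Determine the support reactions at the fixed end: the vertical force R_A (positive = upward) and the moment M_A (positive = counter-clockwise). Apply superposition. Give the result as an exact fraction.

Load 1 — applied couple M₀=11 kN·m at a=2 m (b=L-a=2):
  R_A = 0 kN
  M_A = -M₀ = -11 kN·m
Load 2 — triangular load w₀=18 kN/m (0→w₀ over full span):
  R_A = w₀L/2 = 18·4/2 = 36 kN
  M_A = w₀L²/3 = 18·4²/3 = 96 kN·m
Load 3 — point force P=15 kN at a=3 m (b=L-a=1):
  R_A = P = 15 kN
  M_A = Pa = 15·3 = 45 kN·m
Superposition: R_A = 51 kN, M_A = 130 kN·m

R_A = 51 kN, M_A = 130 kN·m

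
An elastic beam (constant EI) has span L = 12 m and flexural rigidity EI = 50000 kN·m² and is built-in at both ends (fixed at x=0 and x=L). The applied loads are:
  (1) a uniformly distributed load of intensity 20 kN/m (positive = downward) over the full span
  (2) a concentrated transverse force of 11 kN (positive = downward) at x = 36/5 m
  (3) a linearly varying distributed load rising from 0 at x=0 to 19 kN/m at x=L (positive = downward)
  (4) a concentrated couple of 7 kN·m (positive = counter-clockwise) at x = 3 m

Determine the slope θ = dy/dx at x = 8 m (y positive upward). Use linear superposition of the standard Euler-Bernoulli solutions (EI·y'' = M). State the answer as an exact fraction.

Load 1 — uniform load w=20 kN/m over full span:
  θ_1 = -wx(L-x)(L-2x)/(12EI) = -20·8·(12-8)·(12-2·8)/(12·50000) = 8/1875 rad
Load 2 — point force P=11 kN at a=36/5 m (b=L-a=24/5):
  θ_2 = Pa²(L-x)(2bL-(3b+a)(L-x))/(2L³EI)  [x>a] = 11·(36/5)²·(12-8)·(2·(24/5)·12-(3·(24/5)+(36/5))·(12-8))/(2·12³·50000) = 297/781250 rad
Load 3 — triangular load w₀=19 kN/m (0→w₀ over full span):
  θ_3 = -w₀(2x(L-x)(L-2x)(x+2L)+x²(L-x)²)/(120LEI) = -19·(2·8·(12-8)·(12-2·8)·(8+2·12)+8²·(12-8)²)/(120·12·50000) = 266/140625 rad
Load 4 — applied couple M₀=7 kN·m at a=3 m (b=L-a=9):
  θ_4 = (R_Ax²/2 - M_Ax - M₀(x-a))/EI  [x>a] with R_A=21/32, M_A=-21/16 = ((21/32)·8²/2 - (-21/16)·8 - 7·(8-3))/50000 = -7/100000 rad
Superposition: θ = Σ θ_i = 727693/112500000 rad ≈ 0.006468 rad

θ(8) = 727693/112500000 rad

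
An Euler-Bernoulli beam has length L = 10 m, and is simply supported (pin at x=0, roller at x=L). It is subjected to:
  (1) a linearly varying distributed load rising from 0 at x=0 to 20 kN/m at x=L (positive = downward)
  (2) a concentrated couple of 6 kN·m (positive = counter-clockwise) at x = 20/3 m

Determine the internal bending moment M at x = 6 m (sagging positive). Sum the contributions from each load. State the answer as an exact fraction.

Load 1 — triangular load w₀=20 kN/m (0→w₀ over full span):
  M_1 = w₀Lx/6 - w₀x³/(6L) = 20·10·6/6 - 20·6³/(6·10) = 128 kN·m
Load 2 — applied couple M₀=6 kN·m at a=20/3 m (b=L-a=10/3):
  M_2 = M₀x/L  [x≤a] = 6·6/10 = 18/5 kN·m
Superposition: M = Σ M_i = 658/5 kN·m ≈ 131.600000 kN·m

M(6) = 658/5 kN·m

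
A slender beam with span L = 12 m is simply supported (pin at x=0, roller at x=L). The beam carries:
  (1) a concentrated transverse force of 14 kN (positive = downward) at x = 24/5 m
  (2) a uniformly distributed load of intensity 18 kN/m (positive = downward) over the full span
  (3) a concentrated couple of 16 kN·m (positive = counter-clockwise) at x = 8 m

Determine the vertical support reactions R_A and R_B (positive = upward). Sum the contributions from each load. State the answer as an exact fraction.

Load 1 — point force P=14 kN at a=24/5 m (b=L-a=36/5):
  R_A = Pb/L = 14·(36/5)/12 = 42/5 kN
  R_B = Pa/L = 14·(24/5)/12 = 28/5 kN
Load 2 — uniform load w=18 kN/m over full span:
  R_A = wL/2 = 18·12/2 = 108 kN
  R_B = wL/2 = 18·12/2 = 108 kN
Load 3 — applied couple M₀=16 kN·m at a=8 m (b=L-a=4):
  R_A = M₀/L = 16/12 = 4/3 kN
  R_B = -M₀/L = -16/12 = -4/3 kN
Superposition: R_A = 1766/15 kN, R_B = 1684/15 kN

R_A = 1766/15 kN, R_B = 1684/15 kN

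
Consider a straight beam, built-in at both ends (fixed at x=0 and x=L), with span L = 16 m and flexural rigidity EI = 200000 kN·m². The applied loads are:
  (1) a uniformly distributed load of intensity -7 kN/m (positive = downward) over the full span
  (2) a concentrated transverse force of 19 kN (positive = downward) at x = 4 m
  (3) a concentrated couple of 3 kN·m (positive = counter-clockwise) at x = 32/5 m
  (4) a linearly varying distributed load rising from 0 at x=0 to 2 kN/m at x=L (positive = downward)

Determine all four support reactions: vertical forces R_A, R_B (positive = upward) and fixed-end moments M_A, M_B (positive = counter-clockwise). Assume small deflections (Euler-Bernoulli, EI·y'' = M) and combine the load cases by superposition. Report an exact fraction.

R_A = -27919/800 kN, M_A = -26747/300 kN·m, R_B = -33681/800 kN, M_B = 33133/300 kN·m

Load 1 — uniform load w=-7 kN/m over full span:
  R_A = wL/2 = (-7)·16/2 = -56 kN
  M_A = wL²/12 = (-7)·16²/12 = -448/3 kN·m
  R_B = wL/2 = (-7)·16/2 = -56 kN
  M_B = -wL²/12 = -(-7)·16²/12 = 448/3 kN·m
Load 2 — point force P=19 kN at a=4 m (b=L-a=12):
  R_A = Pb²(3a+b)/L³ = 19·12²·(3·4+12)/16³ = 513/32 kN
  M_A = Pab²/L² = 19·4·12²/16² = 171/4 kN·m
  R_B = Pa²(a+3b)/L³ = 19·4²·(4+3·12)/16³ = 95/32 kN
  M_B = -Pa²b/L² = -19·4²·12/16² = -57/4 kN·m
Load 3 — applied couple M₀=3 kN·m at a=32/5 m (b=L-a=48/5):
  R_A = 6M₀ab/L³ = 6·3·(32/5)·(48/5)/16³ = 27/100 kN
  M_A = M₀b(2a-b)/L² = 3·(48/5)·(2·(32/5)-(48/5))/16² = 9/25 kN·m
  R_B = -6M₀ab/L³ = -6·3·(32/5)·(48/5)/16³ = -27/100 kN
  M_B = M₀a(2b-a)/L² = 3·(32/5)·(2·(48/5)-(32/5))/16² = 24/25 kN·m
Load 4 — triangular load w₀=2 kN/m (0→w₀ over full span):
  R_A = 3w₀L/20 = 3·2·16/20 = 24/5 kN
  M_A = w₀L²/30 = 2·16²/30 = 256/15 kN·m
  R_B = 7w₀L/20 = 7·2·16/20 = 56/5 kN
  M_B = -w₀L²/20 = -2·16²/20 = -128/5 kN·m
Superposition: R_A = -27919/800 kN, M_A = -26747/300 kN·m, R_B = -33681/800 kN, M_B = 33133/300 kN·m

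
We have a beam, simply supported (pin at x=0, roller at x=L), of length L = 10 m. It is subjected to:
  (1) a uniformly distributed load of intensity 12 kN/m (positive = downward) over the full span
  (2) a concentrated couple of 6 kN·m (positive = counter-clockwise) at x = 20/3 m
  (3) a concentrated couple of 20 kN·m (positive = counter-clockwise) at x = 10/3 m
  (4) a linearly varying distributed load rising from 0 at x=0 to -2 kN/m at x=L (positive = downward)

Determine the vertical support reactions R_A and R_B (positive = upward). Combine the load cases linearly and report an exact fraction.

R_A = 889/15 kN, R_B = 761/15 kN

Load 1 — uniform load w=12 kN/m over full span:
  R_A = wL/2 = 12·10/2 = 60 kN
  R_B = wL/2 = 12·10/2 = 60 kN
Load 2 — applied couple M₀=6 kN·m at a=20/3 m (b=L-a=10/3):
  R_A = M₀/L = 6/10 = 3/5 kN
  R_B = -M₀/L = -6/10 = -3/5 kN
Load 3 — applied couple M₀=20 kN·m at a=10/3 m (b=L-a=20/3):
  R_A = M₀/L = 20/10 = 2 kN
  R_B = -M₀/L = -20/10 = -2 kN
Load 4 — triangular load w₀=-2 kN/m (0→w₀ over full span):
  R_A = w₀L/6 = (-2)·10/6 = -10/3 kN
  R_B = w₀L/3 = (-2)·10/3 = -20/3 kN
Superposition: R_A = 889/15 kN, R_B = 761/15 kN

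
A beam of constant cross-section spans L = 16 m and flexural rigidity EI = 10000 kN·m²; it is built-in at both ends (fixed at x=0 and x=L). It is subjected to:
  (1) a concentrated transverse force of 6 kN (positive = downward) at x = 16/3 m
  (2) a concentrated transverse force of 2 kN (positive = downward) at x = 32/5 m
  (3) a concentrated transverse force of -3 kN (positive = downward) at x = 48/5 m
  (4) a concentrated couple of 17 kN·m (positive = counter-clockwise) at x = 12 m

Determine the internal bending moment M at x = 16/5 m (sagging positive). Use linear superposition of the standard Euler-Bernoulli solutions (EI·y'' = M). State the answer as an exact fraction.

Load 1 — point force P=6 kN at a=16/3 m (b=L-a=32/3):
  M_1 = Pb²(3a+b)x/L³ - Pab²/L²  [x≤a] = 6·(32/3)²·(3·(16/3)+(32/3))·(16/5)/16³ - 6·(16/3)·(32/3)²/16² = 0 kN·m
Load 2 — point force P=2 kN at a=32/5 m (b=L-a=48/5):
  M_2 = Pb²(3a+b)x/L³ - Pab²/L²  [x≤a] = 2·(48/5)²·(3·(32/5)+(48/5))·(16/5)/16³ - 2·(32/5)·(48/5)²/16² = -288/625 kN·m
Load 3 — point force P=-3 kN at a=48/5 m (b=L-a=32/5):
  M_3 = Pb²(3a+b)x/L³ - Pab²/L²  [x≤a] = (-3)·(32/5)²·(3·(48/5)+(32/5))·(16/5)/16³ - (-3)·(48/5)·(32/5)²/16² = 768/625 kN·m
Load 4 — applied couple M₀=17 kN·m at a=12 m (b=L-a=4):
  M_4 = R_Ax - M_A  [x≤a] with R_A=153/128, M_A=85/16 = (153/128)·(16/5) - (85/16) = -119/80 kN·m
Superposition: M = Σ M_i = -1439/2000 kN·m ≈ -0.719500 kN·m

M(16/5) = -1439/2000 kN·m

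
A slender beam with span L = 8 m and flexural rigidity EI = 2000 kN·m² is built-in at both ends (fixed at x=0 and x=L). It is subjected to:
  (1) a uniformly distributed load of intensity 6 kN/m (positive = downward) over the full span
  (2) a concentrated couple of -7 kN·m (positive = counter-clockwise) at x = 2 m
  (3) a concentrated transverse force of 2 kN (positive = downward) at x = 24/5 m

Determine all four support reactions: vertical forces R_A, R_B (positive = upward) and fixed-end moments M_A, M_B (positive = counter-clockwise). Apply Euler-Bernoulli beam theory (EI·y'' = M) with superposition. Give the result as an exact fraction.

R_A = 189757/8000 kN, M_A = 69697/2000 kN·m, R_B = 210243/8000 kN, M_B = -72983/2000 kN·m

Load 1 — uniform load w=6 kN/m over full span:
  R_A = wL/2 = 6·8/2 = 24 kN
  M_A = wL²/12 = 6·8²/12 = 32 kN·m
  R_B = wL/2 = 6·8/2 = 24 kN
  M_B = -wL²/12 = -6·8²/12 = -32 kN·m
Load 2 — applied couple M₀=-7 kN·m at a=2 m (b=L-a=6):
  R_A = 6M₀ab/L³ = 6·(-7)·2·6/8³ = -63/64 kN
  M_A = M₀b(2a-b)/L² = (-7)·6·(2·2-6)/8² = 21/16 kN·m
  R_B = -6M₀ab/L³ = -6·(-7)·2·6/8³ = 63/64 kN
  M_B = M₀a(2b-a)/L² = (-7)·2·(2·6-2)/8² = -35/16 kN·m
Load 3 — point force P=2 kN at a=24/5 m (b=L-a=16/5):
  R_A = Pb²(3a+b)/L³ = 2·(16/5)²·(3·(24/5)+(16/5))/8³ = 88/125 kN
  M_A = Pab²/L² = 2·(24/5)·(16/5)²/8² = 192/125 kN·m
  R_B = Pa²(a+3b)/L³ = 2·(24/5)²·((24/5)+3·(16/5))/8³ = 162/125 kN
  M_B = -Pa²b/L² = -2·(24/5)²·(16/5)/8² = -288/125 kN·m
Superposition: R_A = 189757/8000 kN, M_A = 69697/2000 kN·m, R_B = 210243/8000 kN, M_B = -72983/2000 kN·m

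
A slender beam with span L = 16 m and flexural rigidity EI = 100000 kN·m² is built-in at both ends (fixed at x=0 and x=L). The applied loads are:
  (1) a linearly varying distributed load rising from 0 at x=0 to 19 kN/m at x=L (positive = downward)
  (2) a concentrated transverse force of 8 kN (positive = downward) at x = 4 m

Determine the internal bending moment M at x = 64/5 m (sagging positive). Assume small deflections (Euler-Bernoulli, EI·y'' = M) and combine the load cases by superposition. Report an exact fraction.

M(64/5) = 1682/375 kN·m

Load 1 — triangular load w₀=19 kN/m (0→w₀ over full span):
  M_1 = 3w₀Lx/20 - w₀L²/30 - w₀x³/(6L) = 3·19·16·(64/5)/20 - 19·16²/30 - 19·(64/5)³/(6·16) = 2432/375 kN·m
Load 2 — point force P=8 kN at a=4 m (b=L-a=12):
  M_2 = Pa²(a+3b)(L-x)/L³ - Pa²b/L²  [x>a] = 8·4²·(4+3·12)·(16-(64/5))/16³ - 8·4²·12/16² = -2 kN·m
Superposition: M = Σ M_i = 1682/375 kN·m ≈ 4.485333 kN·m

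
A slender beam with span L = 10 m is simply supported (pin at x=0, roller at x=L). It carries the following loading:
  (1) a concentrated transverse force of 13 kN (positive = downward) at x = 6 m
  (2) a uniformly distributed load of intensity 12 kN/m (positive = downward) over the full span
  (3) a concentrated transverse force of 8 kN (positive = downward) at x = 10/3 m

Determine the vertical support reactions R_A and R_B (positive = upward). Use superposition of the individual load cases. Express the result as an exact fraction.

Load 1 — point force P=13 kN at a=6 m (b=L-a=4):
  R_A = Pb/L = 13·4/10 = 26/5 kN
  R_B = Pa/L = 13·6/10 = 39/5 kN
Load 2 — uniform load w=12 kN/m over full span:
  R_A = wL/2 = 12·10/2 = 60 kN
  R_B = wL/2 = 12·10/2 = 60 kN
Load 3 — point force P=8 kN at a=10/3 m (b=L-a=20/3):
  R_A = Pb/L = 8·(20/3)/10 = 16/3 kN
  R_B = Pa/L = 8·(10/3)/10 = 8/3 kN
Superposition: R_A = 1058/15 kN, R_B = 1057/15 kN

R_A = 1058/15 kN, R_B = 1057/15 kN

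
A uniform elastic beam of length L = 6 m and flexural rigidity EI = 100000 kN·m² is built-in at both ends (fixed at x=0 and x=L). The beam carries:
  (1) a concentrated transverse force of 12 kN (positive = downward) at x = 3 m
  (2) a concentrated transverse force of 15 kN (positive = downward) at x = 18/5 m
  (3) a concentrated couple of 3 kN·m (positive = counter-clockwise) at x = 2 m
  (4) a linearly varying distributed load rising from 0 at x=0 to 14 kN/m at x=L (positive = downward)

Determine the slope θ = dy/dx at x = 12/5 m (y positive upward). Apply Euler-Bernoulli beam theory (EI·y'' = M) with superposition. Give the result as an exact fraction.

Load 1 — point force P=12 kN at a=3 m (b=L-a=3):
  θ_1 = -Pb²x(2aL-(3a+b)x)/(2L³EI)  [x≤a] = -12·3²·(12/5)·(2·3·6-(3·3+3)·(12/5))/(2·6³·100000) = -27/625000 rad
Load 2 — point force P=15 kN at a=18/5 m (b=L-a=12/5):
  θ_2 = -Pb²x(2aL-(3a+b)x)/(2L³EI)  [x≤a] = -15·(12/5)²·(12/5)·(2·(18/5)·6-(3·(18/5)+(12/5))·(12/5))/(2·6³·100000) = -108/1953125 rad
Load 3 — applied couple M₀=3 kN·m at a=2 m (b=L-a=4):
  θ_3 = (R_Ax²/2 - M_Ax - M₀(x-a))/EI  [x>a] with R_A=2/3, M_A=0 = ((2/3)·(12/5)²/2 - 0·(12/5) - 3·((12/5)-2))/100000 = 9/1250000 rad
Load 4 — triangular load w₀=14 kN/m (0→w₀ over full span):
  θ_4 = -w₀(2x(L-x)(L-2x)(x+2L)+x²(L-x)²)/(120LEI) = -14·(2·(12/5)·(6-(12/5))·(6-2·(12/5))·((12/5)+2·6)+(12/5)²·(6-(12/5))²)/(120·6·100000) = -567/7812500 rad
Superposition: θ = Σ θ_i = -5121/31250000 rad ≈ -0.000164 rad

θ(12/5) = -5121/31250000 rad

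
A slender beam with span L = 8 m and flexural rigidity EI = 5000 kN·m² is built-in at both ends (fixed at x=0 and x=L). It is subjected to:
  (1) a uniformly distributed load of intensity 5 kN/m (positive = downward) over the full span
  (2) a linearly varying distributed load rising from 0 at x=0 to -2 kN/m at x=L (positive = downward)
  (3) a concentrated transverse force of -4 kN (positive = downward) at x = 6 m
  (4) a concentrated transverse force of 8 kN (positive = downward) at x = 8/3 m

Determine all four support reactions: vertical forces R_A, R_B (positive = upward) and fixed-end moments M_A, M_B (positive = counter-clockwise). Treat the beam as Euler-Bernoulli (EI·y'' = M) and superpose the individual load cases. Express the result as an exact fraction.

Load 1 — uniform load w=5 kN/m over full span:
  R_A = wL/2 = 5·8/2 = 20 kN
  M_A = wL²/12 = 5·8²/12 = 80/3 kN·m
  R_B = wL/2 = 5·8/2 = 20 kN
  M_B = -wL²/12 = -5·8²/12 = -80/3 kN·m
Load 2 — triangular load w₀=-2 kN/m (0→w₀ over full span):
  R_A = 3w₀L/20 = 3·(-2)·8/20 = -12/5 kN
  M_A = w₀L²/30 = (-2)·8²/30 = -64/15 kN·m
  R_B = 7w₀L/20 = 7·(-2)·8/20 = -28/5 kN
  M_B = -w₀L²/20 = -(-2)·8²/20 = 32/5 kN·m
Load 3 — point force P=-4 kN at a=6 m (b=L-a=2):
  R_A = Pb²(3a+b)/L³ = (-4)·2²·(3·6+2)/8³ = -5/8 kN
  M_A = Pab²/L² = (-4)·6·2²/8² = -3/2 kN·m
  R_B = Pa²(a+3b)/L³ = (-4)·6²·(6+3·2)/8³ = -27/8 kN
  M_B = -Pa²b/L² = -(-4)·6²·2/8² = 9/2 kN·m
Load 4 — point force P=8 kN at a=8/3 m (b=L-a=16/3):
  R_A = Pb²(3a+b)/L³ = 8·(16/3)²·(3·(8/3)+(16/3))/8³ = 160/27 kN
  M_A = Pab²/L² = 8·(8/3)·(16/3)²/8² = 256/27 kN·m
  R_B = Pa²(a+3b)/L³ = 8·(8/3)²·((8/3)+3·(16/3))/8³ = 56/27 kN
  M_B = -Pa²b/L² = -8·(8/3)²·(16/3)/8² = -128/27 kN·m
Superposition: R_A = 24733/1080 kN, M_A = 8203/270 kN·m, R_B = 14147/1080 kN, M_B = -5537/270 kN·m

R_A = 24733/1080 kN, M_A = 8203/270 kN·m, R_B = 14147/1080 kN, M_B = -5537/270 kN·m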